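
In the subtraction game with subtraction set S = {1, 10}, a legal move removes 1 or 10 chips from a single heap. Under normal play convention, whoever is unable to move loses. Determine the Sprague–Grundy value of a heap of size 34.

G(0) = 0
G(1) = mex{0} = 1
G(2) = mex{1} = 0
G(3) = mex{0} = 1
G(4) = mex{1} = 0
G(5) = mex{0} = 1
G(6) = mex{1} = 0
G(7) = mex{0} = 1
G(8) = mex{1} = 0
G(9) = mex{0} = 1
G(10) = mex{1,0} = 2
G(11) = mex{2,1} = 0
G(12) = mex{0,0} = 1
G(13) = mex{1,1} = 0
G(14) = mex{0,0} = 1
G(15) = mex{1,1} = 0
G(16) = mex{0,0} = 1
G(17) = mex{1,1} = 0
G(18) = mex{0,0} = 1
G(19) = mex{1,1} = 0
G(20) = mex{0,2} = 1
G(21) = mex{1,0} = 2
G(22) = mex{2,1} = 0
G(23) = mex{0,0} = 1
G(24) = mex{1,1} = 0
G(25) = mex{0,0} = 1
G(26) = mex{1,1} = 0
G(27) = mex{0,0} = 1
G(28) = mex{1,1} = 0
G(29) = mex{0,0} = 1
G(30) = mex{1,1} = 0
G(31) = mex{0,2} = 1
G(32) = mex{1,0} = 2
G(33) = mex{2,1} = 0
G(34) = mex{0,0} = 1

1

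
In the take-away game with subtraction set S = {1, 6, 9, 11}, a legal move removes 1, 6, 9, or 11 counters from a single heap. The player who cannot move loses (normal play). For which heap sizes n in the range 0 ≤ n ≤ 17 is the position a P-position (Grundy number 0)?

0, 2, 4, 7, 12, 14, 17

G(0) = 0
G(1) = mex{0} = 1
G(2) = mex{1} = 0
G(3) = mex{0} = 1
G(4) = mex{1} = 0
G(5) = mex{0} = 1
G(6) = mex{1,0} = 2
G(7) = mex{2,1} = 0
G(8) = mex{0,0} = 1
G(9) = mex{1,1,0} = 2
G(10) = mex{2,0,1} = 3
G(11) = mex{3,1,0,0} = 2
G(12) = mex{2,2,1,1} = 0
G(13) = mex{0,0,0,0} = 1
G(14) = mex{1,1,1,1} = 0
G(15) = mex{0,2,2,0} = 1
G(16) = mex{1,3,0,1} = 2
G(17) = mex{2,2,1,2} = 0
P-positions are exactly the n with G(n) = 0.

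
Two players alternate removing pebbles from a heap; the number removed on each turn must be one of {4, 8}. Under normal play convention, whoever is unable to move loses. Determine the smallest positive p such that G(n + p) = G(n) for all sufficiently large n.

n :  0  1  2  3  4  5  6  7  8  9 10 11 12 13 14 15 16 17 18 19 20 21 22 23 24 25
G :  0  0  0  0  1  1  1  1  2  2  2  2  0  0  0  0  1  1  1  1  2  2  2  2  0  0
G(n+12) = G(n) holds for n = 0,…,7 (a full window of length max(S) = 8), so the sequence is purely periodic with period 12.

12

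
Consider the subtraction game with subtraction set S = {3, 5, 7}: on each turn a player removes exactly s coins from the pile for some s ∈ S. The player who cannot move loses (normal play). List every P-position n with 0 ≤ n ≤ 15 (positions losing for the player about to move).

0, 1, 2, 10, 11, 12

n :  0  1  2  3  4  5  6  7  8  9 10 11 12 13 14 15
G :  0  0  0  1  1  1  2  2  2  3  0  0  0  1  1  1
P-positions are exactly the n with G(n) = 0.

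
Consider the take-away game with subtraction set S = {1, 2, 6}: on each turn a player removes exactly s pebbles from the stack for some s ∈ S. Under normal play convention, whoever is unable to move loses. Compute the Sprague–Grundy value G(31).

0

n :  0  1  2  3  4  5  6  7  8  9 10 11 12 13 14 15 16 17 18 19 20 21 22 23 24 25 26 27 28 29 30 31
G :  0  1  2  0  1  2  3  0  1  2  0  1  2  3  0  1  2  0  1  2  3  0  1  2  0  1  2  3  0  1  2  0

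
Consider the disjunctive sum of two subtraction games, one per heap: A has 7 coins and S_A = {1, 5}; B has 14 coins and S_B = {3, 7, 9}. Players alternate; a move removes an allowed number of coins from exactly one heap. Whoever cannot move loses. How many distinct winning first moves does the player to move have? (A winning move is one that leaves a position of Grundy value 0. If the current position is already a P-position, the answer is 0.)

3

Heap A, S = {1, 5}:
G(0) = 0
G(1) = mex{0} = 1
G(2) = mex{1} = 0
G(3) = mex{0} = 1
G(4) = mex{1} = 0
G(5) = mex{0,0} = 1
G(6) = mex{1,1} = 0
G(7) = mex{0,0} = 1
G_A(7) = 1.
Heap B, S = {3, 7, 9}:
n :  0  1  2  3  4  5  6  7  8  9 10 11 12 13 14
G :  0  0  0  1  1  1  0  2  2  1  3  3  0  2  0
G_B(14) = 0.
Combined Grundy value = 1 ⊕ 0 = 1.
A winning move leaves total XOR = 0, i.e. changes one component's Grundy value g to g ⊕ X where X is the current total.
Heap A: need g' = 1⊕1 = 0. Options: 7−1→G=0, 7−5→G=0. Hits: 2.
Heap B: need g' = 0⊕1 = 1. Options: 14−3→G=3, 14−7→G=2, 14−9→G=1. Hits: 1.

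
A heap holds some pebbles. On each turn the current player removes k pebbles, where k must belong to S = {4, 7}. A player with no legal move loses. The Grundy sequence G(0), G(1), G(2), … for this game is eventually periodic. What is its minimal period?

11

n :  0  1  2  3  4  5  6  7  8  9 10 11 12 13 14 15 16 17 18 19 20 21 22 23
G :  0  0  0  0  1  1  1  1  2  2  2  0  0  0  0  1  1  1  1  2  2  2  0  0
G(n+11) = G(n) holds for n = 0,…,6 (a full window of length max(S) = 7), so the sequence is purely periodic with period 11.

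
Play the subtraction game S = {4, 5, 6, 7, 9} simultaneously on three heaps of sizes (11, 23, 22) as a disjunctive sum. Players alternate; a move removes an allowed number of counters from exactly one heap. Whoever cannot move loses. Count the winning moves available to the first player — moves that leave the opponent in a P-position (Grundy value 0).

6

All heaps use S = {4, 5, 6, 7, 9}:
n :  0  1  2  3  4  5  6  7  8  9 10 11 12 13 14 15 16 17 18 19 20 21 22 23
G :  0  0  0  0  1  1  1  1  2  2  2  2  3  0  0  0  0  1  1  1  1  2  2  2
Heap A: G(11) = 2.
Heap B: G(23) = 2.
Heap C: G(22) = 2.
Combined Grundy value = 2 ⊕ 2 ⊕ 2 = 2.
A winning move leaves total XOR = 0, i.e. changes one component's Grundy value g to g ⊕ X where X is the current total.
Heap A: need g' = 2⊕2 = 0. Options: 11−4→G=1, 11−5→G=1, 11−6→G=1, 11−7→G=1, 11−9→G=0. Hits: 1.
Heap B: need g' = 2⊕2 = 0. Options: 23−4→G=1, 23−5→G=1, 23−6→G=1, 23−7→G=0, 23−9→G=0. Hits: 2.
Heap C: need g' = 2⊕2 = 0. Options: 22−4→G=1, 22−5→G=1, 22−6→G=0, 22−7→G=0, 22−9→G=0. Hits: 3.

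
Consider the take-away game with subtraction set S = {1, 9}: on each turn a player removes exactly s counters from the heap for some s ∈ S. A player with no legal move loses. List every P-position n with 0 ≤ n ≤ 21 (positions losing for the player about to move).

G(0) = 0
G(1) = mex{0} = 1
G(2) = mex{1} = 0
G(3) = mex{0} = 1
G(4) = mex{1} = 0
G(5) = mex{0} = 1
G(6) = mex{1} = 0
G(7) = mex{0} = 1
G(8) = mex{1} = 0
G(9) = mex{0,0} = 1
G(10) = mex{1,1} = 0
G(11) = mex{0,0} = 1
G(12) = mex{1,1} = 0
G(13) = mex{0,0} = 1
G(14) = mex{1,1} = 0
G(15) = mex{0,0} = 1
G(16) = mex{1,1} = 0
G(17) = mex{0,0} = 1
G(18) = mex{1,1} = 0
G(19) = mex{0,0} = 1
G(20) = mex{1,1} = 0
G(21) = mex{0,0} = 1
P-positions are exactly the n with G(n) = 0.

0, 2, 4, 6, 8, 10, 12, 14, 16, 18, 20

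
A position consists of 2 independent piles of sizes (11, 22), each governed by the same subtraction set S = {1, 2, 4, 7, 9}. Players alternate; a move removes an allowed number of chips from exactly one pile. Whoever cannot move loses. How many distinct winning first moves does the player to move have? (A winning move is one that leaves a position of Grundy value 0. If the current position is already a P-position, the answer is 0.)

0

All piles use S = {1, 2, 4, 7, 9}:
G(0) = 0
G(1) = mex{0} = 1
G(2) = mex{1,0} = 2
G(3) = mex{2,1} = 0
G(4) = mex{0,2,0} = 1
G(5) = mex{1,0,1} = 2
G(6) = mex{2,1,2} = 0
G(7) = mex{0,2,0,0} = 1
G(8) = mex{1,0,1,1} = 2
G(9) = mex{2,1,2,2,0} = 3
G(10) = mex{3,2,0,0,1} = 4
G(11) = mex{4,3,1,1,2} = 0
G(12) = mex{0,4,2,2,0} = 1
G(13) = mex{1,0,3,0,1} = 2
G(14) = mex{2,1,4,1,2} = 0
G(15) = mex{0,2,0,2,0} = 1
G(16) = mex{1,0,1,3,1} = 2
G(17) = mex{2,1,2,4,2} = 0
G(18) = mex{0,2,0,0,3} = 1
G(19) = mex{1,0,1,1,4} = 2
G(20) = mex{2,1,2,2,0} = 3
G(21) = mex{3,2,0,0,1} = 4
G(22) = mex{4,3,1,1,2} = 0
Pile A: G(11) = 0.
Pile B: G(22) = 0.
Combined Grundy value = 0 ⊕ 0 = 0.
A winning move leaves total XOR = 0, i.e. changes one component's Grundy value g to g ⊕ X where X is the current total.
Pile A: target g' = 0⊕0 = 0, but every legal move changes the Grundy value (mex property), so 0 moves.
Pile B: target g' = 0⊕0 = 0, but every legal move changes the Grundy value (mex property), so 0 moves.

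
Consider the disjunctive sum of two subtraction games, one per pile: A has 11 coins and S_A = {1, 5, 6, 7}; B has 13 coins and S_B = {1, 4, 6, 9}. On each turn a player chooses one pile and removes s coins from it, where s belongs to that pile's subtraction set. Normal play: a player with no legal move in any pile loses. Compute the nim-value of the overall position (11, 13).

Pile A, S = {1, 5, 6, 7}:
n :  0  1  2  3  4  5  6  7  8  9 10 11
G :  0  1  0  1  0  1  2  3  2  3  2  3
G_A(11) = 3.
Pile B, S = {1, 4, 6, 9}:
n :  0  1  2  3  4  5  6  7  8  9 10 11 12 13
G :  0  1  0  1  2  0  1  0  1  2  0  1  0  1
G_B(13) = 1.
Combined Grundy value = 3 ⊕ 1 = 2.

2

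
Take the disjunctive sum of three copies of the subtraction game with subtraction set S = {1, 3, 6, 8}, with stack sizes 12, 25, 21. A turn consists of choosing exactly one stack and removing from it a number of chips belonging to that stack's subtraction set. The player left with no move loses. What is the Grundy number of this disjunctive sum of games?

All stacks use S = {1, 3, 6, 8}:
n :  0  1  2  3  4  5  6  7  8  9 10 11 12 13 14 15 16 17 18 19 20 21 22 23 24 25
G :  0  1  0  1  0  1  2  3  2  0  1  0  1  0  1  2  3  2  0  1  0  1  0  1  2  3
Stack A: G(12) = 1.
Stack B: G(25) = 3.
Stack C: G(21) = 1.
Combined Grundy value = 1 ⊕ 3 ⊕ 1 = 3.

3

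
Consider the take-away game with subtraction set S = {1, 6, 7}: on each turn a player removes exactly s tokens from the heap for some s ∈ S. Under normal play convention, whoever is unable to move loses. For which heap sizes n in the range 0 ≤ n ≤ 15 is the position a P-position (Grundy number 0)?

0, 2, 4, 12, 14

G(0) = 0
G(1) = mex{0} = 1
G(2) = mex{1} = 0
G(3) = mex{0} = 1
G(4) = mex{1} = 0
G(5) = mex{0} = 1
G(6) = mex{1,0} = 2
G(7) = mex{2,1,0} = 3
G(8) = mex{3,0,1} = 2
G(9) = mex{2,1,0} = 3
G(10) = mex{3,0,1} = 2
G(11) = mex{2,1,0} = 3
G(12) = mex{3,2,1} = 0
G(13) = mex{0,3,2} = 1
G(14) = mex{1,2,3} = 0
G(15) = mex{0,3,2} = 1
P-positions are exactly the n with G(n) = 0.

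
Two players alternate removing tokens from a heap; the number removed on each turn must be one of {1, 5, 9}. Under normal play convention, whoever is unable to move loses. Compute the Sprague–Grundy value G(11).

1

n :  0  1  2  3  4  5  6  7  8  9 10 11
G :  0  1  0  1  0  1  0  1  0  1  0  1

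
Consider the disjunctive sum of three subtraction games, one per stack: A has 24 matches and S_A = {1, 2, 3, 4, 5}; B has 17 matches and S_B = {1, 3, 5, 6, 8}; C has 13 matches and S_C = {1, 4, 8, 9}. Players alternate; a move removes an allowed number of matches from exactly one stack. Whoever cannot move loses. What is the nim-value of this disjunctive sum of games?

3

Stack A, S = {1, 2, 3, 4, 5}:
n :  0  1  2  3  4  5  6  7  8  9 10 11 12 13 14 15 16 17 18 19 20 21 22 23 24
G :  0  1  2  3  4  5  0  1  2  3  4  5  0  1  2  3  4  5  0  1  2  3  4  5  0
G_A(24) = 0.
Stack B, S = {1, 3, 5, 6, 8}:
n :  0  1  2  3  4  5  6  7  8  9 10 11 12 13 14 15 16 17
G :  0  1  0  1  0  1  2  3  2  3  2  0  1  0  1  0  1  2
G_B(17) = 2.
Stack C, S = {1, 4, 8, 9}:
G(0) = 0
G(1) = mex{0} = 1
G(2) = mex{1} = 0
G(3) = mex{0} = 1
G(4) = mex{1,0} = 2
G(5) = mex{2,1} = 0
G(6) = mex{0,0} = 1
G(7) = mex{1,1} = 0
G(8) = mex{0,2,0} = 1
G(9) = mex{1,0,1,0} = 2
G(10) = mex{2,1,0,1} = 3
G(11) = mex{3,0,1,0} = 2
G(12) = mex{2,1,2,1} = 0
G(13) = mex{0,2,0,2} = 1
G_C(13) = 1.
Combined Grundy value = 0 ⊕ 2 ⊕ 1 = 3.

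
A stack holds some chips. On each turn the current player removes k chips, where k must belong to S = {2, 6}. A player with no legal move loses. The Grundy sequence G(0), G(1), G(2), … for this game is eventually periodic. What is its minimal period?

4

n :  0  1  2  3  4  5  6  7  8  9 10 11 12 13 14
G :  0  0  1  1  0  0  1  1  0  0  1  1  0  0  1
G(n+4) = G(n) holds for n = 0,…,5 (a full window of length max(S) = 6), so the sequence is purely periodic with period 4.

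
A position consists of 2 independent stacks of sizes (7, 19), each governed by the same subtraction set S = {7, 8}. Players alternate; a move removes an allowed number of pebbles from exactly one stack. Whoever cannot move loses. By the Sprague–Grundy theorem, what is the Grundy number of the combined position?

1

All stacks use S = {7, 8}:
n :  0  1  2  3  4  5  6  7  8  9 10 11 12 13 14 15 16 17 18 19
G :  0  0  0  0  0  0  0  1  1  1  1  1  1  1  2  0  0  0  0  0
Stack A: G(7) = 1.
Stack B: G(19) = 0.
Combined Grundy value = 1 ⊕ 0 = 1.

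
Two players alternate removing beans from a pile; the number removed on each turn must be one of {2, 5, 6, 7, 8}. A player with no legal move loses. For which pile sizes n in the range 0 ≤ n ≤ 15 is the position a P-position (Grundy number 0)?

G(0) = 0
G(1) = mex{} = 0
G(2) = mex{0} = 1
G(3) = mex{0} = 1
G(4) = mex{1} = 0
G(5) = mex{1,0} = 2
G(6) = mex{0,0,0} = 1
G(7) = mex{2,1,0,0} = 3
G(8) = mex{1,1,1,0,0} = 2
G(9) = mex{3,0,1,1,0} = 2
G(10) = mex{2,2,0,1,1} = 3
G(11) = mex{2,1,2,0,1} = 3
G(12) = mex{3,3,1,2,0} = 4
G(13) = mex{3,2,3,1,2} = 0
G(14) = mex{4,2,2,3,1} = 0
G(15) = mex{0,3,2,2,3} = 1
P-positions are exactly the n with G(n) = 0.

0, 1, 4, 13, 14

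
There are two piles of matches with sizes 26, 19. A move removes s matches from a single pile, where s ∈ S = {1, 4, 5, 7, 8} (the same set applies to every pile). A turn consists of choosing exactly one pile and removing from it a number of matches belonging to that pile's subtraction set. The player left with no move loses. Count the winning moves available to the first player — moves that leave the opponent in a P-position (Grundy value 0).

3

All piles use S = {1, 4, 5, 7, 8}:
n :  0  1  2  3  4  5  6  7  8  9 10 11 12 13 14 15 16 17 18 19 20 21 22 23 24 25 26
G :  0  1  0  1  2  3  2  3  4  5  4  0  1  0  1  2  3  2  3  4  5  4  0  1  0  1  2
Pile A: G(26) = 2.
Pile B: G(19) = 4.
Combined Grundy value = 2 ⊕ 4 = 6.
A winning move leaves total XOR = 0, i.e. changes one component's Grundy value g to g ⊕ X where X is the current total.
Pile A: need g' = 2⊕6 = 4. Options: 26−1→G=1, 26−4→G=0, 26−5→G=4, 26−7→G=4, 26−8→G=3. Hits: 2.
Pile B: need g' = 4⊕6 = 2. Options: 19−1→G=3, 19−4→G=2, 19−5→G=1, 19−7→G=1, 19−8→G=0. Hits: 1.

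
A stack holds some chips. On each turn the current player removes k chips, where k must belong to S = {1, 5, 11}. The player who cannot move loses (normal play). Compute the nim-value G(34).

0

G(0) = 0
G(1) = mex{0} = 1
G(2) = mex{1} = 0
G(3) = mex{0} = 1
G(4) = mex{1} = 0
G(5) = mex{0,0} = 1
G(6) = mex{1,1} = 0
G(7) = mex{0,0} = 1
G(8) = mex{1,1} = 0
G(9) = mex{0,0} = 1
G(10) = mex{1,1} = 0
G(11) = mex{0,0,0} = 1
G(12) = mex{1,1,1} = 0
G(13) = mex{0,0,0} = 1
G(14) = mex{1,1,1} = 0
G(15) = mex{0,0,0} = 1
G(16) = mex{1,1,1} = 0
G(17) = mex{0,0,0} = 1
G(18) = mex{1,1,1} = 0
G(19) = mex{0,0,0} = 1
G(20) = mex{1,1,1} = 0
G(21) = mex{0,0,0} = 1
G(22) = mex{1,1,1} = 0
G(23) = mex{0,0,0} = 1
G(24) = mex{1,1,1} = 0
G(25) = mex{0,0,0} = 1
G(26) = mex{1,1,1} = 0
G(27) = mex{0,0,0} = 1
G(28) = mex{1,1,1} = 0
G(29) = mex{0,0,0} = 1
G(30) = mex{1,1,1} = 0
G(31) = mex{0,0,0} = 1
G(32) = mex{1,1,1} = 0
G(33) = mex{0,0,0} = 1
G(34) = mex{1,1,1} = 0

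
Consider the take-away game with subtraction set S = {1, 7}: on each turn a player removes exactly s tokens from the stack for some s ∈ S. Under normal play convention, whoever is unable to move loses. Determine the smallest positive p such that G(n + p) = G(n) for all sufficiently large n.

G(0) = 0
G(1) = mex{0} = 1
G(2) = mex{1} = 0
G(3) = mex{0} = 1
G(4) = mex{1} = 0
G(5) = mex{0} = 1
G(6) = mex{1} = 0
G(7) = mex{0,0} = 1
G(8) = mex{1,1} = 0
G(9) = mex{0,0} = 1
G(10) = mex{1,1} = 0
G(11) = mex{0,0} = 1
G(12) = mex{1,1} = 0
G(13) = mex{0,0} = 1
G(14) = mex{1,1} = 0
G(n+2) = G(n) holds for n = 0,…,6 (a full window of length max(S) = 7), so the sequence is purely periodic with period 2.

2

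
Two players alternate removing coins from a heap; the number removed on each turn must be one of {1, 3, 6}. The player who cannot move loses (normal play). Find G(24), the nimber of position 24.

2

G(0) = 0
G(1) = mex{0} = 1
G(2) = mex{1} = 0
G(3) = mex{0,0} = 1
G(4) = mex{1,1} = 0
G(5) = mex{0,0} = 1
G(6) = mex{1,1,0} = 2
G(7) = mex{2,0,1} = 3
G(8) = mex{3,1,0} = 2
G(9) = mex{2,2,1} = 0
G(10) = mex{0,3,0} = 1
G(11) = mex{1,2,1} = 0
G(12) = mex{0,0,2} = 1
G(13) = mex{1,1,3} = 0
G(14) = mex{0,0,2} = 1
G(15) = mex{1,1,0} = 2
G(16) = mex{2,0,1} = 3
G(17) = mex{3,1,0} = 2
G(18) = mex{2,2,1} = 0
G(19) = mex{0,3,0} = 1
G(20) = mex{1,2,1} = 0
G(21) = mex{0,0,2} = 1
G(22) = mex{1,1,3} = 0
G(23) = mex{0,0,2} = 1
G(24) = mex{1,1,0} = 2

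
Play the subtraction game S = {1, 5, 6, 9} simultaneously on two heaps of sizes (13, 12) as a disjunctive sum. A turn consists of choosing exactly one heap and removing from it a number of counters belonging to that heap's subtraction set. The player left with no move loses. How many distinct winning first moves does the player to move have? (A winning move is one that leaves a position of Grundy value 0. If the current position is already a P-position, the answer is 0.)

3

All heaps use S = {1, 5, 6, 9}:
n :  0  1  2  3  4  5  6  7  8  9 10 11 12 13
G :  0  1  0  1  0  1  2  3  2  3  2  3  0  1
Heap A: G(13) = 1.
Heap B: G(12) = 0.
Combined Grundy value = 1 ⊕ 0 = 1.
A winning move leaves total XOR = 0, i.e. changes one component's Grundy value g to g ⊕ X where X is the current total.
Heap A: need g' = 1⊕1 = 0. Options: 13−1→G=0, 13−5→G=2, 13−6→G=3, 13−9→G=0. Hits: 2.
Heap B: need g' = 0⊕1 = 1. Options: 12−1→G=3, 12−5→G=3, 12−6→G=2, 12−9→G=1. Hits: 1.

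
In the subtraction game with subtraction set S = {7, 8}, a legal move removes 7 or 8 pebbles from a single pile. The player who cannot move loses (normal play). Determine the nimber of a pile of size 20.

G(0) = 0
G(1) = mex{} = 0
G(2) = mex{} = 0
G(3) = mex{} = 0
G(4) = mex{} = 0
G(5) = mex{} = 0
G(6) = mex{} = 0
G(7) = mex{0} = 1
G(8) = mex{0,0} = 1
G(9) = mex{0,0} = 1
G(10) = mex{0,0} = 1
G(11) = mex{0,0} = 1
G(12) = mex{0,0} = 1
G(13) = mex{0,0} = 1
G(14) = mex{1,0} = 2
G(15) = mex{1,1} = 0
G(16) = mex{1,1} = 0
G(17) = mex{1,1} = 0
G(18) = mex{1,1} = 0
G(19) = mex{1,1} = 0
G(20) = mex{1,1} = 0

0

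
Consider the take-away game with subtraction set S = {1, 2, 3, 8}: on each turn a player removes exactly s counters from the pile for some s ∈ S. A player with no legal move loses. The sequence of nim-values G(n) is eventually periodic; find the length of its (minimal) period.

9

G(0) = 0
G(1) = mex{0} = 1
G(2) = mex{1,0} = 2
G(3) = mex{2,1,0} = 3
G(4) = mex{3,2,1} = 0
G(5) = mex{0,3,2} = 1
G(6) = mex{1,0,3} = 2
G(7) = mex{2,1,0} = 3
G(8) = mex{3,2,1,0} = 4
G(9) = mex{4,3,2,1} = 0
G(10) = mex{0,4,3,2} = 1
G(11) = mex{1,0,4,3} = 2
G(12) = mex{2,1,0,0} = 3
G(13) = mex{3,2,1,1} = 0
G(14) = mex{0,3,2,2} = 1
G(15) = mex{1,0,3,3} = 2
G(16) = mex{2,1,0,4} = 3
G(17) = mex{3,2,1,0} = 4
G(18) = mex{4,3,2,1} = 0
G(19) = mex{0,4,3,2} = 1
G(n+9) = G(n) holds for n = 0,…,7 (a full window of length max(S) = 8), so the sequence is purely periodic with period 9.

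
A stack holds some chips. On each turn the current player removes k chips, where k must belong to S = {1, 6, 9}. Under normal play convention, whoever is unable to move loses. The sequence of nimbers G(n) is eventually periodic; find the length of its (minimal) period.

n :  0  1  2  3  4  5  6  7  8  9 10 11 12 13 14 15 16 17 18 19 20 21 22 23 24 25 26
G :  0  1  0  1  0  1  2  0  1  2  3  2  0  1  0  1  2  0  1  0  1  2  0  1  0  1  2
From n = 11 onward G(n+5) = G(n); since this holds over max(S) = 9 consecutive positions the period is 5 (pre-period 11).

5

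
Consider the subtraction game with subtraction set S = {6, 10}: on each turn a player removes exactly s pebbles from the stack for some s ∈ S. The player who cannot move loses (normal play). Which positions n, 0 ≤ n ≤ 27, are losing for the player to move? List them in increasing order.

G(0) = 0
G(1) = mex{} = 0
G(2) = mex{} = 0
G(3) = mex{} = 0
G(4) = mex{} = 0
G(5) = mex{} = 0
G(6) = mex{0} = 1
G(7) = mex{0} = 1
G(8) = mex{0} = 1
G(9) = mex{0} = 1
G(10) = mex{0,0} = 1
G(11) = mex{0,0} = 1
G(12) = mex{1,0} = 2
G(13) = mex{1,0} = 2
G(14) = mex{1,0} = 2
G(15) = mex{1,0} = 2
G(16) = mex{1,1} = 0
G(17) = mex{1,1} = 0
G(18) = mex{2,1} = 0
G(19) = mex{2,1} = 0
G(20) = mex{2,1} = 0
G(21) = mex{2,1} = 0
G(22) = mex{0,2} = 1
G(23) = mex{0,2} = 1
G(24) = mex{0,2} = 1
G(25) = mex{0,2} = 1
G(26) = mex{0,0} = 1
G(27) = mex{0,0} = 1
P-positions are exactly the n with G(n) = 0.

0, 1, 2, 3, 4, 5, 16, 17, 18, 19, 20, 21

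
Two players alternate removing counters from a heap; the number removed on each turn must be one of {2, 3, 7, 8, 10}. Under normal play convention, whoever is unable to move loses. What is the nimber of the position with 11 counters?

G(0) = 0
G(1) = mex{} = 0
G(2) = mex{0} = 1
G(3) = mex{0,0} = 1
G(4) = mex{1,0} = 2
G(5) = mex{1,1} = 0
G(6) = mex{2,1} = 0
G(7) = mex{0,2,0} = 1
G(8) = mex{0,0,0,0} = 1
G(9) = mex{1,0,1,0} = 2
G(10) = mex{1,1,1,1,0} = 2
G(11) = mex{2,1,2,1,0} = 3

3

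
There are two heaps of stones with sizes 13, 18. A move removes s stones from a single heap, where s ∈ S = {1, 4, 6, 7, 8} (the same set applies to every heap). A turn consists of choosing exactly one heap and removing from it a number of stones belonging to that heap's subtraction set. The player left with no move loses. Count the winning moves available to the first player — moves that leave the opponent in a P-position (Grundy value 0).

All heaps use S = {1, 4, 6, 7, 8}:
n :  0  1  2  3  4  5  6  7  8  9 10 11 12 13 14 15 16 17 18
G :  0  1  0  1  2  0  1  2  3  2  3  4  5  3  0  1  0  1  2
Heap A: G(13) = 3.
Heap B: G(18) = 2.
Combined Grundy value = 3 ⊕ 2 = 1.
A winning move leaves total XOR = 0, i.e. changes one component's Grundy value g to g ⊕ X where X is the current total.
Heap A: need g' = 3⊕1 = 2. Options: 13−1→G=5, 13−4→G=2, 13−6→G=2, 13−7→G=1, 13−8→G=0. Hits: 2.
Heap B: need g' = 2⊕1 = 3. Options: 18−1→G=1, 18−4→G=0, 18−6→G=5, 18−7→G=4, 18−8→G=3. Hits: 1.

3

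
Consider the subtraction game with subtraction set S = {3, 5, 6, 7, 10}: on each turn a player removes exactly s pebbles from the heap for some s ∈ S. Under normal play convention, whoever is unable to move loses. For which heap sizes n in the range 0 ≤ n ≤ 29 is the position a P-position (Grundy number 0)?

G(0) = 0
G(1) = mex{} = 0
G(2) = mex{} = 0
G(3) = mex{0} = 1
G(4) = mex{0} = 1
G(5) = mex{0,0} = 1
G(6) = mex{1,0,0} = 2
G(7) = mex{1,0,0,0} = 2
G(8) = mex{1,1,0,0} = 2
G(9) = mex{2,1,1,0} = 3
G(10) = mex{2,1,1,1,0} = 3
G(11) = mex{2,2,1,1,0} = 3
G(12) = mex{3,2,2,1,0} = 4
G(13) = mex{3,2,2,2,1} = 0
G(14) = mex{3,3,2,2,1} = 0
G(15) = mex{4,3,3,2,1} = 0
G(16) = mex{0,3,3,3,2} = 1
G(17) = mex{0,4,3,3,2} = 1
G(18) = mex{0,0,4,3,2} = 1
G(19) = mex{1,0,0,4,3} = 2
G(20) = mex{1,0,0,0,3} = 2
G(21) = mex{1,1,0,0,3} = 2
G(22) = mex{2,1,1,0,4} = 3
G(23) = mex{2,1,1,1,0} = 3
G(24) = mex{2,2,1,1,0} = 3
G(25) = mex{3,2,2,1,0} = 4
G(26) = mex{3,2,2,2,1} = 0
G(27) = mex{3,3,2,2,1} = 0
G(28) = mex{4,3,3,2,1} = 0
G(29) = mex{0,3,3,3,2} = 1
P-positions are exactly the n with G(n) = 0.

0, 1, 2, 13, 14, 15, 26, 27, 28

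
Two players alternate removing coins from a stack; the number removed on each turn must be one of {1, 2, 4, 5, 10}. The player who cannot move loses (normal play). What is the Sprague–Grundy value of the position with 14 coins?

2

n :  0  1  2  3  4  5  6  7  8  9 10 11 12 13 14
G :  0  1  2  0  1  2  0  1  2  0  1  2  0  1  2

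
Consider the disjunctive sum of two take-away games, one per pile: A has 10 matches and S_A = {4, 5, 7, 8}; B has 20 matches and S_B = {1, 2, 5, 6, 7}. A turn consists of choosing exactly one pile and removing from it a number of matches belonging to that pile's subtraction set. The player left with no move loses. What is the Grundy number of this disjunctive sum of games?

Pile A, S = {4, 5, 7, 8}:
n :  0  1  2  3  4  5  6  7  8  9 10
G :  0  0  0  0  1  1  1  1  2  2  2
G_A(10) = 2.
Pile B, S = {1, 2, 5, 6, 7}:
n :  0  1  2  3  4  5  6  7  8  9 10 11 12 13 14 15 16 17 18 19 20
G :  0  1  2  0  1  2  3  4  5  3  4  0  1  2  0  1  2  3  4  5  3
G_B(20) = 3.
Combined Grundy value = 2 ⊕ 3 = 1.

1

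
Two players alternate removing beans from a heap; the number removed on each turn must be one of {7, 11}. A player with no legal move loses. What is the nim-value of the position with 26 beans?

n :  0  1  2  3  4  5  6  7  8  9 10 11 12 13 14 15 16 17 18 19 20 21 22 23 24 25 26
G :  0  0  0  0  0  0  0  1  1  1  1  1  1  1  2  2  2  2  0  0  0  0  0  0  0  1  1

1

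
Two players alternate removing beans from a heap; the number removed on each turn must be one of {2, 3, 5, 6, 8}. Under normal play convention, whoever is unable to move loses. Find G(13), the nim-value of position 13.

1

G(0) = 0
G(1) = mex{} = 0
G(2) = mex{0} = 1
G(3) = mex{0,0} = 1
G(4) = mex{1,0} = 2
G(5) = mex{1,1,0} = 2
G(6) = mex{2,1,0,0} = 3
G(7) = mex{2,2,1,0} = 3
G(8) = mex{3,2,1,1,0} = 4
G(9) = mex{3,3,2,1,0} = 4
G(10) = mex{4,3,2,2,1} = 0
G(11) = mex{4,4,3,2,1} = 0
G(12) = mex{0,4,3,3,2} = 1
G(13) = mex{0,0,4,3,2} = 1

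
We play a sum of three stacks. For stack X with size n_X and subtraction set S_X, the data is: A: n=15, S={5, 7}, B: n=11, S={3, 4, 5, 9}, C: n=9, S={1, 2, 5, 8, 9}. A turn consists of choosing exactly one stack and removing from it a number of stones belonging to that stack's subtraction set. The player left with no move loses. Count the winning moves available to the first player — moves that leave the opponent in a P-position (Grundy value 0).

Stack A, S = {5, 7}:
G(0) = 0
G(1) = mex{} = 0
G(2) = mex{} = 0
G(3) = mex{} = 0
G(4) = mex{} = 0
G(5) = mex{0} = 1
G(6) = mex{0} = 1
G(7) = mex{0,0} = 1
G(8) = mex{0,0} = 1
G(9) = mex{0,0} = 1
G(10) = mex{1,0} = 2
G(11) = mex{1,0} = 2
G(12) = mex{1,1} = 0
G(13) = mex{1,1} = 0
G(14) = mex{1,1} = 0
G(15) = mex{2,1} = 0
G_A(15) = 0.
Stack B, S = {3, 4, 5, 9}:
n :  0  1  2  3  4  5  6  7  8  9 10 11
G :  0  0  0  1  1  1  2  2  0  3  3  1
G_B(11) = 1.
Stack C, S = {1, 2, 5, 8, 9}:
n : 0 1 2 3 4 5 6 7 8 9
G : 0 1 2 0 1 2 0 1 2 3
G_C(9) = 3.
Combined Grundy value = 0 ⊕ 1 ⊕ 3 = 2.
A winning move leaves total XOR = 0, i.e. changes one component's Grundy value g to g ⊕ X where X is the current total.
Stack A: need g' = 0⊕2 = 2. Options: 15−5→G=2, 15−7→G=1. Hits: 1.
Stack B: need g' = 1⊕2 = 3. Options: 11−3→G=0, 11−4→G=2, 11−5→G=2, 11−9→G=0. Hits: 0.
Stack C: need g' = 3⊕2 = 1. Options: 9−1→G=2, 9−2→G=1, 9−5→G=1, 9−8→G=1, 9−9→G=0. Hits: 3.

4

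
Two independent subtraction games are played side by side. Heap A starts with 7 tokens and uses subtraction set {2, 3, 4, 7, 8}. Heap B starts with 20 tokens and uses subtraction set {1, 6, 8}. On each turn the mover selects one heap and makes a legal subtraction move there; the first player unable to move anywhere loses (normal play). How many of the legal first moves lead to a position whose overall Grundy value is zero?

Heap A, S = {2, 3, 4, 7, 8}:
G(0) = 0
G(1) = mex{} = 0
G(2) = mex{0} = 1
G(3) = mex{0,0} = 1
G(4) = mex{1,0,0} = 2
G(5) = mex{1,1,0} = 2
G(6) = mex{2,1,1} = 0
G(7) = mex{2,2,1,0} = 3
G_A(7) = 3.
Heap B, S = {1, 6, 8}:
n :  0  1  2  3  4  5  6  7  8  9 10 11 12 13 14 15 16 17 18 19 20
G :  0  1  0  1  0  1  2  0  1  0  1  0  1  2  0  1  0  1  0  1  2
G_B(20) = 2.
Combined Grundy value = 3 ⊕ 2 = 1.
A winning move leaves total XOR = 0, i.e. changes one component's Grundy value g to g ⊕ X where X is the current total.
Heap A: need g' = 3⊕1 = 2. Options: 7−2→G=2, 7−3→G=2, 7−4→G=1, 7−7→G=0. Hits: 2.
Heap B: need g' = 2⊕1 = 3. Options: 20−1→G=1, 20−6→G=0, 20−8→G=1. Hits: 0.

2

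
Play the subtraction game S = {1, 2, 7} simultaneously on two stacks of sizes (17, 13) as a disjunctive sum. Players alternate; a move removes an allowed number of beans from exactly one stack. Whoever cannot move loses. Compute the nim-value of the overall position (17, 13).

3

All stacks use S = {1, 2, 7}:
G(0) = 0
G(1) = mex{0} = 1
G(2) = mex{1,0} = 2
G(3) = mex{2,1} = 0
G(4) = mex{0,2} = 1
G(5) = mex{1,0} = 2
G(6) = mex{2,1} = 0
G(7) = mex{0,2,0} = 1
G(8) = mex{1,0,1} = 2
G(9) = mex{2,1,2} = 0
G(10) = mex{0,2,0} = 1
G(11) = mex{1,0,1} = 2
G(12) = mex{2,1,2} = 0
G(13) = mex{0,2,0} = 1
G(14) = mex{1,0,1} = 2
G(15) = mex{2,1,2} = 0
G(16) = mex{0,2,0} = 1
G(17) = mex{1,0,1} = 2
Stack A: G(17) = 2.
Stack B: G(13) = 1.
Combined Grundy value = 2 ⊕ 1 = 3.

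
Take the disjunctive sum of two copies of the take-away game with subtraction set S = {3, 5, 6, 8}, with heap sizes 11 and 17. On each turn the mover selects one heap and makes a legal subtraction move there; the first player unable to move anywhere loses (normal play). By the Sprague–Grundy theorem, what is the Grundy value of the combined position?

All heaps use S = {3, 5, 6, 8}:
n :  0  1  2  3  4  5  6  7  8  9 10 11 12 13 14 15 16 17
G :  0  0  0  1  1  1  2  2  2  3  3  0  0  0  1  1  1  2
Heap A: G(11) = 0.
Heap B: G(17) = 2.
Combined Grundy value = 0 ⊕ 2 = 2.

2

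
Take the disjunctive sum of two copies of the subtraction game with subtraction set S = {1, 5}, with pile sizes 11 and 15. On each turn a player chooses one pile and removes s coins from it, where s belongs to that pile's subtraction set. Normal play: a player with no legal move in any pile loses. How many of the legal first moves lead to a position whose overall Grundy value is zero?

0

All piles use S = {1, 5}:
n :  0  1  2  3  4  5  6  7  8  9 10 11 12 13 14 15
G :  0  1  0  1  0  1  0  1  0  1  0  1  0  1  0  1
Pile A: G(11) = 1.
Pile B: G(15) = 1.
Combined Grundy value = 1 ⊕ 1 = 0.
A winning move leaves total XOR = 0, i.e. changes one component's Grundy value g to g ⊕ X where X is the current total.
Pile A: target g' = 1⊕0 = 1, but every legal move changes the Grundy value (mex property), so 0 moves.
Pile B: target g' = 1⊕0 = 1, but every legal move changes the Grundy value (mex property), so 0 moves.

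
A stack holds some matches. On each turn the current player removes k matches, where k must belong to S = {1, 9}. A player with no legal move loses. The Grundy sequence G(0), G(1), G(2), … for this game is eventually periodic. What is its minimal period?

G(0) = 0
G(1) = mex{0} = 1
G(2) = mex{1} = 0
G(3) = mex{0} = 1
G(4) = mex{1} = 0
G(5) = mex{0} = 1
G(6) = mex{1} = 0
G(7) = mex{0} = 1
G(8) = mex{1} = 0
G(9) = mex{0,0} = 1
G(10) = mex{1,1} = 0
G(11) = mex{0,0} = 1
G(12) = mex{1,1} = 0
G(13) = mex{0,0} = 1
G(14) = mex{1,1} = 0
G(n+2) = G(n) holds for n = 0,…,8 (a full window of length max(S) = 9), so the sequence is purely periodic with period 2.

2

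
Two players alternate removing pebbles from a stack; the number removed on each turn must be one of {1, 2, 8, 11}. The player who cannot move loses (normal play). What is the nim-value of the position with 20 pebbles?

2

G(0) = 0
G(1) = mex{0} = 1
G(2) = mex{1,0} = 2
G(3) = mex{2,1} = 0
G(4) = mex{0,2} = 1
G(5) = mex{1,0} = 2
G(6) = mex{2,1} = 0
G(7) = mex{0,2} = 1
G(8) = mex{1,0,0} = 2
G(9) = mex{2,1,1} = 0
G(10) = mex{0,2,2} = 1
G(11) = mex{1,0,0,0} = 2
G(12) = mex{2,1,1,1} = 0
G(13) = mex{0,2,2,2} = 1
G(14) = mex{1,0,0,0} = 2
G(15) = mex{2,1,1,1} = 0
G(16) = mex{0,2,2,2} = 1
G(17) = mex{1,0,0,0} = 2
G(18) = mex{2,1,1,1} = 0
G(19) = mex{0,2,2,2} = 1
G(20) = mex{1,0,0,0} = 2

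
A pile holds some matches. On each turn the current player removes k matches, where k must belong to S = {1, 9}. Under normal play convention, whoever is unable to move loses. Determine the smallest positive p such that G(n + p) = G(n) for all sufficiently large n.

2

n :  0  1  2  3  4  5  6  7  8  9 10 11 12 13 14
G :  0  1  0  1  0  1  0  1  0  1  0  1  0  1  0
G(n+2) = G(n) holds for n = 0,…,8 (a full window of length max(S) = 9), so the sequence is purely periodic with period 2.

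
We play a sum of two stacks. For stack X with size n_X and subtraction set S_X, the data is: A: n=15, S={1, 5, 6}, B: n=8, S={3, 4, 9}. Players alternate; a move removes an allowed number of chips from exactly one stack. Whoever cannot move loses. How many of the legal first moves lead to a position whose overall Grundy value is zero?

0

Stack A, S = {1, 5, 6}:
G(0) = 0
G(1) = mex{0} = 1
G(2) = mex{1} = 0
G(3) = mex{0} = 1
G(4) = mex{1} = 0
G(5) = mex{0,0} = 1
G(6) = mex{1,1,0} = 2
G(7) = mex{2,0,1} = 3
G(8) = mex{3,1,0} = 2
G(9) = mex{2,0,1} = 3
G(10) = mex{3,1,0} = 2
G(11) = mex{2,2,1} = 0
G(12) = mex{0,3,2} = 1
G(13) = mex{1,2,3} = 0
G(14) = mex{0,3,2} = 1
G(15) = mex{1,2,3} = 0
G_A(15) = 0.
Stack B, S = {3, 4, 9}:
G(0) = 0
G(1) = mex{} = 0
G(2) = mex{} = 0
G(3) = mex{0} = 1
G(4) = mex{0,0} = 1
G(5) = mex{0,0} = 1
G(6) = mex{1,0} = 2
G(7) = mex{1,1} = 0
G(8) = mex{1,1} = 0
G_B(8) = 0.
Combined Grundy value = 0 ⊕ 0 = 0.
A winning move leaves total XOR = 0, i.e. changes one component's Grundy value g to g ⊕ X where X is the current total.
Stack A: target g' = 0⊕0 = 0, but every legal move changes the Grundy value (mex property), so 0 moves.
Stack B: target g' = 0⊕0 = 0, but every legal move changes the Grundy value (mex property), so 0 moves.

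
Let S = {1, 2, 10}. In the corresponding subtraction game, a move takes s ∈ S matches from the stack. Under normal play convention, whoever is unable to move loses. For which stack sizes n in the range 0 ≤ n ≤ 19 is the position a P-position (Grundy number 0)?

G(0) = 0
G(1) = mex{0} = 1
G(2) = mex{1,0} = 2
G(3) = mex{2,1} = 0
G(4) = mex{0,2} = 1
G(5) = mex{1,0} = 2
G(6) = mex{2,1} = 0
G(7) = mex{0,2} = 1
G(8) = mex{1,0} = 2
G(9) = mex{2,1} = 0
G(10) = mex{0,2,0} = 1
G(11) = mex{1,0,1} = 2
G(12) = mex{2,1,2} = 0
G(13) = mex{0,2,0} = 1
G(14) = mex{1,0,1} = 2
G(15) = mex{2,1,2} = 0
G(16) = mex{0,2,0} = 1
G(17) = mex{1,0,1} = 2
G(18) = mex{2,1,2} = 0
G(19) = mex{0,2,0} = 1
P-positions are exactly the n with G(n) = 0.

0, 3, 6, 9, 12, 15, 18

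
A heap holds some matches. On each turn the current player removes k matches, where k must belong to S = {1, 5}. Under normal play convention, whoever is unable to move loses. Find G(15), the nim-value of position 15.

n :  0  1  2  3  4  5  6  7  8  9 10 11 12 13 14 15
G :  0  1  0  1  0  1  0  1  0  1  0  1  0  1  0  1

1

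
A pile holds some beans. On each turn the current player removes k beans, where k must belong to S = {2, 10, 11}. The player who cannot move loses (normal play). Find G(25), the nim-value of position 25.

0

n :  0  1  2  3  4  5  6  7  8  9 10 11 12 13 14 15 16 17 18 19 20 21 22 23 24 25
G :  0  0  1  1  0  0  1  1  0  0  1  1  2  0  3  1  2  0  3  1  2  0  0  1  1  0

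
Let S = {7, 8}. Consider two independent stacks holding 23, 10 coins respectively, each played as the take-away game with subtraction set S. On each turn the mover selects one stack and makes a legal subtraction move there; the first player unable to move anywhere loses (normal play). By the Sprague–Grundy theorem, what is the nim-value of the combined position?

All stacks use S = {7, 8}:
G(0) = 0
G(1) = mex{} = 0
G(2) = mex{} = 0
G(3) = mex{} = 0
G(4) = mex{} = 0
G(5) = mex{} = 0
G(6) = mex{} = 0
G(7) = mex{0} = 1
G(8) = mex{0,0} = 1
G(9) = mex{0,0} = 1
G(10) = mex{0,0} = 1
G(11) = mex{0,0} = 1
G(12) = mex{0,0} = 1
G(13) = mex{0,0} = 1
G(14) = mex{1,0} = 2
G(15) = mex{1,1} = 0
G(16) = mex{1,1} = 0
G(17) = mex{1,1} = 0
G(18) = mex{1,1} = 0
G(19) = mex{1,1} = 0
G(20) = mex{1,1} = 0
G(21) = mex{2,1} = 0
G(22) = mex{0,2} = 1
G(23) = mex{0,0} = 1
Stack A: G(23) = 1.
Stack B: G(10) = 1.
Combined Grundy value = 1 ⊕ 1 = 0.

0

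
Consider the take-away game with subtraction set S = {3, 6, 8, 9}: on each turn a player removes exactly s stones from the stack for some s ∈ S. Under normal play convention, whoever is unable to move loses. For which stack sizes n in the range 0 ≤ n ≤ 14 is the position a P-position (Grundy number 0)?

0, 1, 2, 12, 13, 14

G(0) = 0
G(1) = mex{} = 0
G(2) = mex{} = 0
G(3) = mex{0} = 1
G(4) = mex{0} = 1
G(5) = mex{0} = 1
G(6) = mex{1,0} = 2
G(7) = mex{1,0} = 2
G(8) = mex{1,0,0} = 2
G(9) = mex{2,1,0,0} = 3
G(10) = mex{2,1,0,0} = 3
G(11) = mex{2,1,1,0} = 3
G(12) = mex{3,2,1,1} = 0
G(13) = mex{3,2,1,1} = 0
G(14) = mex{3,2,2,1} = 0
P-positions are exactly the n with G(n) = 0.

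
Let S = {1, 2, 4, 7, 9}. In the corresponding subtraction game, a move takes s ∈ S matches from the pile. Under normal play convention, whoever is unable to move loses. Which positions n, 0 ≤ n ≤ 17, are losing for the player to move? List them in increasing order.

G(0) = 0
G(1) = mex{0} = 1
G(2) = mex{1,0} = 2
G(3) = mex{2,1} = 0
G(4) = mex{0,2,0} = 1
G(5) = mex{1,0,1} = 2
G(6) = mex{2,1,2} = 0
G(7) = mex{0,2,0,0} = 1
G(8) = mex{1,0,1,1} = 2
G(9) = mex{2,1,2,2,0} = 3
G(10) = mex{3,2,0,0,1} = 4
G(11) = mex{4,3,1,1,2} = 0
G(12) = mex{0,4,2,2,0} = 1
G(13) = mex{1,0,3,0,1} = 2
G(14) = mex{2,1,4,1,2} = 0
G(15) = mex{0,2,0,2,0} = 1
G(16) = mex{1,0,1,3,1} = 2
G(17) = mex{2,1,2,4,2} = 0
P-positions are exactly the n with G(n) = 0.

0, 3, 6, 11, 14, 17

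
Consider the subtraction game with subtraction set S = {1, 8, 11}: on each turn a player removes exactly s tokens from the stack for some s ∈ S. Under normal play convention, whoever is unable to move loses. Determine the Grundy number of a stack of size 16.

n :  0  1  2  3  4  5  6  7  8  9 10 11 12 13 14 15 16
G :  0  1  0  1  0  1  0  1  2  0  1  2  3  2  3  2  0

0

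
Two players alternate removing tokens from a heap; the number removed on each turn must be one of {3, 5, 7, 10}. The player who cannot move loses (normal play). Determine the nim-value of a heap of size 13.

0

G(0) = 0
G(1) = mex{} = 0
G(2) = mex{} = 0
G(3) = mex{0} = 1
G(4) = mex{0} = 1
G(5) = mex{0,0} = 1
G(6) = mex{1,0} = 2
G(7) = mex{1,0,0} = 2
G(8) = mex{1,1,0} = 2
G(9) = mex{2,1,0} = 3
G(10) = mex{2,1,1,0} = 3
G(11) = mex{2,2,1,0} = 3
G(12) = mex{3,2,1,0} = 4
G(13) = mex{3,2,2,1} = 0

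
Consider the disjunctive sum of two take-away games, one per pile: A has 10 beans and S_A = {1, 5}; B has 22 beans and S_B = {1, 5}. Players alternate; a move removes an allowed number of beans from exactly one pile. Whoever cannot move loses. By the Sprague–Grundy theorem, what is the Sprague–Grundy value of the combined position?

Pile A, S = {1, 5}:
G(0) = 0
G(1) = mex{0} = 1
G(2) = mex{1} = 0
G(3) = mex{0} = 1
G(4) = mex{1} = 0
G(5) = mex{0,0} = 1
G(6) = mex{1,1} = 0
G(7) = mex{0,0} = 1
G(8) = mex{1,1} = 0
G(9) = mex{0,0} = 1
G(10) = mex{1,1} = 0
G_A(10) = 0.
Pile B, S = {1, 5}:
G(0) = 0
G(1) = mex{0} = 1
G(2) = mex{1} = 0
G(3) = mex{0} = 1
G(4) = mex{1} = 0
G(5) = mex{0,0} = 1
G(6) = mex{1,1} = 0
G(7) = mex{0,0} = 1
G(8) = mex{1,1} = 0
G(9) = mex{0,0} = 1
G(10) = mex{1,1} = 0
G(11) = mex{0,0} = 1
G(12) = mex{1,1} = 0
G(13) = mex{0,0} = 1
G(14) = mex{1,1} = 0
G(15) = mex{0,0} = 1
G(16) = mex{1,1} = 0
G(17) = mex{0,0} = 1
G(18) = mex{1,1} = 0
G(19) = mex{0,0} = 1
G(20) = mex{1,1} = 0
G(21) = mex{0,0} = 1
G(22) = mex{1,1} = 0
G_B(22) = 0.
Combined Grundy value = 0 ⊕ 0 = 0.

0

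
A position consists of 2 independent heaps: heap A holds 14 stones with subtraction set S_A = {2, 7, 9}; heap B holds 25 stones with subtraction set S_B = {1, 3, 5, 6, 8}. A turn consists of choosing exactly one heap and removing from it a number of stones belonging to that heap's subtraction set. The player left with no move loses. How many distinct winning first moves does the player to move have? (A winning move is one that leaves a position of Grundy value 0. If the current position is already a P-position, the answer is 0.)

2

Heap A, S = {2, 7, 9}:
G(0) = 0
G(1) = mex{} = 0
G(2) = mex{0} = 1
G(3) = mex{0} = 1
G(4) = mex{1} = 0
G(5) = mex{1} = 0
G(6) = mex{0} = 1
G(7) = mex{0,0} = 1
G(8) = mex{1,0} = 2
G(9) = mex{1,1,0} = 2
G(10) = mex{2,1,0} = 3
G(11) = mex{2,0,1} = 3
G(12) = mex{3,0,1} = 2
G(13) = mex{3,1,0} = 2
G(14) = mex{2,1,0} = 3
G_A(14) = 3.
Heap B, S = {1, 3, 5, 6, 8}:
G(0) = 0
G(1) = mex{0} = 1
G(2) = mex{1} = 0
G(3) = mex{0,0} = 1
G(4) = mex{1,1} = 0
G(5) = mex{0,0,0} = 1
G(6) = mex{1,1,1,0} = 2
G(7) = mex{2,0,0,1} = 3
G(8) = mex{3,1,1,0,0} = 2
G(9) = mex{2,2,0,1,1} = 3
G(10) = mex{3,3,1,0,0} = 2
G(11) = mex{2,2,2,1,1} = 0
G(12) = mex{0,3,3,2,0} = 1
G(13) = mex{1,2,2,3,1} = 0
G(14) = mex{0,0,3,2,2} = 1
G(15) = mex{1,1,2,3,3} = 0
G(16) = mex{0,0,0,2,2} = 1
G(17) = mex{1,1,1,0,3} = 2
G(18) = mex{2,0,0,1,2} = 3
G(19) = mex{3,1,1,0,0} = 2
G(20) = mex{2,2,0,1,1} = 3
G(21) = mex{3,3,1,0,0} = 2
G(22) = mex{2,2,2,1,1} = 0
G(23) = mex{0,3,3,2,0} = 1
G(24) = mex{1,2,2,3,1} = 0
G(25) = mex{0,0,3,2,2} = 1
G_B(25) = 1.
Combined Grundy value = 3 ⊕ 1 = 2.
A winning move leaves total XOR = 0, i.e. changes one component's Grundy value g to g ⊕ X where X is the current total.
Heap A: need g' = 3⊕2 = 1. Options: 14−2→G=2, 14−7→G=1, 14−9→G=0. Hits: 1.
Heap B: need g' = 1⊕2 = 3. Options: 25−1→G=0, 25−3→G=0, 25−5→G=3, 25−6→G=2, 25−8→G=2. Hits: 1.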